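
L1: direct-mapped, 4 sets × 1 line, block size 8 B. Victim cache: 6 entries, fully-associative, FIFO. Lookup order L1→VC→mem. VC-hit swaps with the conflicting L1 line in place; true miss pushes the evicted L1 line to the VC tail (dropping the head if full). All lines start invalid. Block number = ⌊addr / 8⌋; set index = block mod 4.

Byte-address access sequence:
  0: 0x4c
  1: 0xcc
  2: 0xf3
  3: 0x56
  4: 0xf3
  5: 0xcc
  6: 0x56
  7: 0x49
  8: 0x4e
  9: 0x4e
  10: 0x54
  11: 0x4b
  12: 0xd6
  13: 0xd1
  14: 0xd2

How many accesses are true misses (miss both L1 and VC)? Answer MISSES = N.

0: 0x4c (blk 9, set 1) → MISS  vc=[]
1: 0xcc (blk 25, set 1) → MISS  vc=[9]
2: 0xf3 (blk 30, set 2) → MISS  vc=[9]
3: 0x56 (blk 10, set 2) → MISS  vc=[9, 30]
4: 0xf3 (blk 30, set 2) → VC-HIT  vc=[9, 10]
5: 0xcc (blk 25, set 1) → L1-HIT  vc=[9, 10]
6: 0x56 (blk 10, set 2) → VC-HIT  vc=[9, 30]
7: 0x49 (blk 9, set 1) → VC-HIT  vc=[25, 30]
8: 0x4e (blk 9, set 1) → L1-HIT  vc=[25, 30]
9: 0x4e (blk 9, set 1) → L1-HIT  vc=[25, 30]
10: 0x54 (blk 10, set 2) → L1-HIT  vc=[25, 30]
11: 0x4b (blk 9, set 1) → L1-HIT  vc=[25, 30]
12: 0xd6 (blk 26, set 2) → MISS  vc=[25, 30, 10]
13: 0xd1 (blk 26, set 2) → L1-HIT  vc=[25, 30, 10]
14: 0xd2 (blk 26, set 2) → L1-HIT  vc=[25, 30, 10]

MISSES = 5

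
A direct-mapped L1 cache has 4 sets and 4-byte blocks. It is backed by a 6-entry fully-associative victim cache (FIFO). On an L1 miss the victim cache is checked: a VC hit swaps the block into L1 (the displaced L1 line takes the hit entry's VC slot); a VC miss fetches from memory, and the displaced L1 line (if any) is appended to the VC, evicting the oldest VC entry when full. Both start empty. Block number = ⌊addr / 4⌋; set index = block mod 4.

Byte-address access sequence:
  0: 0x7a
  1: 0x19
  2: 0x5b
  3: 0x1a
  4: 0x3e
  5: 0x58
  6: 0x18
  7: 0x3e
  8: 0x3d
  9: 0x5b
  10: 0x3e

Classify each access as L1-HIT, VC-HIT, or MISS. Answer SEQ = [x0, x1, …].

SEQ = [MISS, MISS, MISS, VC-HIT, MISS, VC-HIT, VC-HIT, L1-HIT, L1-HIT, VC-HIT, L1-HIT]

#0 0x7a→b30/s2 MISS; vc=[]
#1 0x19→b6/s2 MISS; vc=[30]
#2 0x5b→b22/s2 MISS; vc=[30,6]
#3 0x1a→b6/s2 VC-HIT; vc=[30,22]
#4 0x3e→b15/s3 MISS; vc=[30,22]
#5 0x58→b22/s2 VC-HIT; vc=[30,6]
#6 0x18→b6/s2 VC-HIT; vc=[30,22]
#7 0x3e→b15/s3 L1-HIT; vc=[30,22]
#8 0x3d→b15/s3 L1-HIT; vc=[30,22]
#9 0x5b→b22/s2 VC-HIT; vc=[30,6]
#10 0x3e→b15/s3 L1-HIT; vc=[30,6]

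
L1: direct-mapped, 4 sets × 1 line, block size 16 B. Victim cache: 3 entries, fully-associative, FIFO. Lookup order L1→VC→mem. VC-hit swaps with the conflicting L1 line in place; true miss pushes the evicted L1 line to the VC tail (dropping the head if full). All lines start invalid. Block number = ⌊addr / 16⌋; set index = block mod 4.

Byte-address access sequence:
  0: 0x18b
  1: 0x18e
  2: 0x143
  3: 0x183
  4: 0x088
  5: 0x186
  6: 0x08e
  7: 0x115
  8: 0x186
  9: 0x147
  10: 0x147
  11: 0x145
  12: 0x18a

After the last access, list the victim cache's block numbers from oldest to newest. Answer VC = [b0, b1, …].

  [0] addr=0x18b blk=24 s=0: MISS | VC []
  [1] addr=0x18e blk=24 s=0: L1-HIT | VC []
  [2] addr=0x143 blk=20 s=0: MISS | VC [24]
  [3] addr=0x183 blk=24 s=0: VC-HIT | VC [20]
  [4] addr=0x88 blk=8 s=0: MISS | VC [20, 24]
  [5] addr=0x186 blk=24 s=0: VC-HIT | VC [20, 8]
  [6] addr=0x8e blk=8 s=0: VC-HIT | VC [20, 24]
  [7] addr=0x115 blk=17 s=1: MISS | VC [20, 24]
  [8] addr=0x186 blk=24 s=0: VC-HIT | VC [20, 8]
  [9] addr=0x147 blk=20 s=0: VC-HIT | VC [24, 8]
  [10] addr=0x147 blk=20 s=0: L1-HIT | VC [24, 8]
  [11] addr=0x145 blk=20 s=0: L1-HIT | VC [24, 8]
  [12] addr=0x18a blk=24 s=0: VC-HIT | VC [20, 8]

VC = [20, 8]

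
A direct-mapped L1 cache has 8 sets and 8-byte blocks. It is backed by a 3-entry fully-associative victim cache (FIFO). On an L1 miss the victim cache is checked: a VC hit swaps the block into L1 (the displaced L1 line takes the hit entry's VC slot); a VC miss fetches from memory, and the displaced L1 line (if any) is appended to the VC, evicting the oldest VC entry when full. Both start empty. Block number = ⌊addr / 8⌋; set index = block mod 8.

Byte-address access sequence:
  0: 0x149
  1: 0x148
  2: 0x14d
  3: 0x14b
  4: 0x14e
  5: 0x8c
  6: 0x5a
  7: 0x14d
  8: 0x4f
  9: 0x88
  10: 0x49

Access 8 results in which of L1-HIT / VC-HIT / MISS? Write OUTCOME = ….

OUTCOME = MISS

0: 0x149 (blk 41, set 1) → MISS  vc=[]
1: 0x148 (blk 41, set 1) → L1-HIT  vc=[]
2: 0x14d (blk 41, set 1) → L1-HIT  vc=[]
3: 0x14b (blk 41, set 1) → L1-HIT  vc=[]
4: 0x14e (blk 41, set 1) → L1-HIT  vc=[]
5: 0x8c (blk 17, set 1) → MISS  vc=[41]
6: 0x5a (blk 11, set 3) → MISS  vc=[41]
7: 0x14d (blk 41, set 1) → VC-HIT  vc=[17]
8: 0x4f (blk 9, set 1) → MISS  vc=[17, 41]
9: 0x88 (blk 17, set 1) → VC-HIT  vc=[9, 41]
10: 0x49 (blk 9, set 1) → VC-HIT  vc=[17, 41]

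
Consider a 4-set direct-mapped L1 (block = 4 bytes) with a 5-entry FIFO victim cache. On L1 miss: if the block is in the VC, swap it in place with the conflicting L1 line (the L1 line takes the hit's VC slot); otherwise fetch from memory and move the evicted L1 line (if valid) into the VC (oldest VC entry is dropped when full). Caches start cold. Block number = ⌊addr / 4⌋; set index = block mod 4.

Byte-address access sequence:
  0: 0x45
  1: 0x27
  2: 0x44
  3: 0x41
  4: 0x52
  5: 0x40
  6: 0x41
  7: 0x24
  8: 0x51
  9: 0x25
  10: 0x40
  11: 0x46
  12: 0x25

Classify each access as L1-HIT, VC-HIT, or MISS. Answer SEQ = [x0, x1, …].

#0 0x45→b17/s1 MISS; vc=[]
#1 0x27→b9/s1 MISS; vc=[17]
#2 0x44→b17/s1 VC-HIT; vc=[9]
#3 0x41→b16/s0 MISS; vc=[9]
#4 0x52→b20/s0 MISS; vc=[9,16]
#5 0x40→b16/s0 VC-HIT; vc=[9,20]
#6 0x41→b16/s0 L1-HIT; vc=[9,20]
#7 0x24→b9/s1 VC-HIT; vc=[17,20]
#8 0x51→b20/s0 VC-HIT; vc=[17,16]
#9 0x25→b9/s1 L1-HIT; vc=[17,16]
#10 0x40→b16/s0 VC-HIT; vc=[17,20]
#11 0x46→b17/s1 VC-HIT; vc=[9,20]
#12 0x25→b9/s1 VC-HIT; vc=[17,20]

SEQ = [MISS, MISS, VC-HIT, MISS, MISS, VC-HIT, L1-HIT, VC-HIT, VC-HIT, L1-HIT, VC-HIT, VC-HIT, VC-HIT]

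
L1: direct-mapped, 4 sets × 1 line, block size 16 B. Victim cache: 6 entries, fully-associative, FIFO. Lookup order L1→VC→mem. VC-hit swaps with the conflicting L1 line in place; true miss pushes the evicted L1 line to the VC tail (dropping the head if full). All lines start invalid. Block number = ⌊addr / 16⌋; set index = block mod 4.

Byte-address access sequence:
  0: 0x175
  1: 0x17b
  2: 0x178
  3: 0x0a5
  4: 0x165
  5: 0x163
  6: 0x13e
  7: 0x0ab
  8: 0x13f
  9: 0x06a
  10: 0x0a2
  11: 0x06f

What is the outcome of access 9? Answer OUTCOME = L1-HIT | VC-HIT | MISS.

0: 0x175 (blk 23, set 3) → MISS  vc=[]
1: 0x17b (blk 23, set 3) → L1-HIT  vc=[]
2: 0x178 (blk 23, set 3) → L1-HIT  vc=[]
3: 0xa5 (blk 10, set 2) → MISS  vc=[]
4: 0x165 (blk 22, set 2) → MISS  vc=[10]
5: 0x163 (blk 22, set 2) → L1-HIT  vc=[10]
6: 0x13e (blk 19, set 3) → MISS  vc=[10, 23]
7: 0xab (blk 10, set 2) → VC-HIT  vc=[22, 23]
8: 0x13f (blk 19, set 3) → L1-HIT  vc=[22, 23]
9: 0x6a (blk 6, set 2) → MISS  vc=[22, 23, 10]
10: 0xa2 (blk 10, set 2) → VC-HIT  vc=[22, 23, 6]
11: 0x6f (blk 6, set 2) → VC-HIT  vc=[22, 23, 10]

OUTCOME = MISS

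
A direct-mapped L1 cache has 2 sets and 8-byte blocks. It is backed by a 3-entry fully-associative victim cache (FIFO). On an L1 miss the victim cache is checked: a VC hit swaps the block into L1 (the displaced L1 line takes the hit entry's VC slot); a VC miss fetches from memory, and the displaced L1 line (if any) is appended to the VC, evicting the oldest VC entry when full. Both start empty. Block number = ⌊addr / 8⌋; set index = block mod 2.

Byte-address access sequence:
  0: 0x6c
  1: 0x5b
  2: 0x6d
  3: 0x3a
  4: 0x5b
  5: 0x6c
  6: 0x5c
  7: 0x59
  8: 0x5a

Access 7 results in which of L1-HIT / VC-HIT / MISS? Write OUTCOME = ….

#0 0x6c→b13/s1 MISS; vc=[]
#1 0x5b→b11/s1 MISS; vc=[13]
#2 0x6d→b13/s1 VC-HIT; vc=[11]
#3 0x3a→b7/s1 MISS; vc=[11,13]
#4 0x5b→b11/s1 VC-HIT; vc=[7,13]
#5 0x6c→b13/s1 VC-HIT; vc=[7,11]
#6 0x5c→b11/s1 VC-HIT; vc=[7,13]
#7 0x59→b11/s1 L1-HIT; vc=[7,13]
#8 0x5a→b11/s1 L1-HIT; vc=[7,13]

OUTCOME = L1-HIT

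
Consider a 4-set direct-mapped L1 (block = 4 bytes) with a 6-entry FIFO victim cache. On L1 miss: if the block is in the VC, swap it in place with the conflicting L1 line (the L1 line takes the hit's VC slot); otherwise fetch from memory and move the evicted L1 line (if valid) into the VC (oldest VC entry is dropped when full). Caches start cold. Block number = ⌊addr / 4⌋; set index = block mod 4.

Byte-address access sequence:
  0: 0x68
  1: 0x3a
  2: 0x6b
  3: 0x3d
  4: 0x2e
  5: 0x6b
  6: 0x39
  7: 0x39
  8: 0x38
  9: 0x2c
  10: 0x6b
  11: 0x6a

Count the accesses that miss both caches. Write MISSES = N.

  [0] addr=0x68 blk=26 s=2: MISS | VC []
  [1] addr=0x3a blk=14 s=2: MISS | VC [26]
  [2] addr=0x6b blk=26 s=2: VC-HIT | VC [14]
  [3] addr=0x3d blk=15 s=3: MISS | VC [14]
  [4] addr=0x2e blk=11 s=3: MISS | VC [14, 15]
  [5] addr=0x6b blk=26 s=2: L1-HIT | VC [14, 15]
  [6] addr=0x39 blk=14 s=2: VC-HIT | VC [26, 15]
  [7] addr=0x39 blk=14 s=2: L1-HIT | VC [26, 15]
  [8] addr=0x38 blk=14 s=2: L1-HIT | VC [26, 15]
  [9] addr=0x2c blk=11 s=3: L1-HIT | VC [26, 15]
  [10] addr=0x6b blk=26 s=2: VC-HIT | VC [14, 15]
  [11] addr=0x6a blk=26 s=2: L1-HIT | VC [14, 15]

MISSES = 4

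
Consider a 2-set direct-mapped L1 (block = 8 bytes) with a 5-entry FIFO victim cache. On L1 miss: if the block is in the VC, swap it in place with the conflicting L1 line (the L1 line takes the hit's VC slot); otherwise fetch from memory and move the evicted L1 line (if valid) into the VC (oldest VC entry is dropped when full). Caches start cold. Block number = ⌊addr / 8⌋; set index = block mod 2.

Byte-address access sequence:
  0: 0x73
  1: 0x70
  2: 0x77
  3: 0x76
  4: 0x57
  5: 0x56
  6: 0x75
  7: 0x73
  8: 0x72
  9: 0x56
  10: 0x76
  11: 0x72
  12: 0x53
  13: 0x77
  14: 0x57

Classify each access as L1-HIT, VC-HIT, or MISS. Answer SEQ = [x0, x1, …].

SEQ = [MISS, L1-HIT, L1-HIT, L1-HIT, MISS, L1-HIT, VC-HIT, L1-HIT, L1-HIT, VC-HIT, VC-HIT, L1-HIT, VC-HIT, VC-HIT, VC-HIT]

  [0] addr=0x73 blk=14 s=0: MISS | VC []
  [1] addr=0x70 blk=14 s=0: L1-HIT | VC []
  [2] addr=0x77 blk=14 s=0: L1-HIT | VC []
  [3] addr=0x76 blk=14 s=0: L1-HIT | VC []
  [4] addr=0x57 blk=10 s=0: MISS | VC [14]
  [5] addr=0x56 blk=10 s=0: L1-HIT | VC [14]
  [6] addr=0x75 blk=14 s=0: VC-HIT | VC [10]
  [7] addr=0x73 blk=14 s=0: L1-HIT | VC [10]
  [8] addr=0x72 blk=14 s=0: L1-HIT | VC [10]
  [9] addr=0x56 blk=10 s=0: VC-HIT | VC [14]
  [10] addr=0x76 blk=14 s=0: VC-HIT | VC [10]
  [11] addr=0x72 blk=14 s=0: L1-HIT | VC [10]
  [12] addr=0x53 blk=10 s=0: VC-HIT | VC [14]
  [13] addr=0x77 blk=14 s=0: VC-HIT | VC [10]
  [14] addr=0x57 blk=10 s=0: VC-HIT | VC [14]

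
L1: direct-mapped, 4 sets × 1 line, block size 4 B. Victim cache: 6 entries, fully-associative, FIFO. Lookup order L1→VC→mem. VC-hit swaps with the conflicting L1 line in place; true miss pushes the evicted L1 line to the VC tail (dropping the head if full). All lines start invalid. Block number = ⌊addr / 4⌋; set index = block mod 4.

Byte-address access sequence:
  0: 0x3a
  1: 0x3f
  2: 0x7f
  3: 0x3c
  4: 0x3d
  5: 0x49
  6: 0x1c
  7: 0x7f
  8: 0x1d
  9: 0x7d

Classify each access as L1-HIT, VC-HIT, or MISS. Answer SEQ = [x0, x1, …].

SEQ = [MISS, MISS, MISS, VC-HIT, L1-HIT, MISS, MISS, VC-HIT, VC-HIT, VC-HIT]

#0 0x3a→b14/s2 MISS; vc=[]
#1 0x3f→b15/s3 MISS; vc=[]
#2 0x7f→b31/s3 MISS; vc=[15]
#3 0x3c→b15/s3 VC-HIT; vc=[31]
#4 0x3d→b15/s3 L1-HIT; vc=[31]
#5 0x49→b18/s2 MISS; vc=[31,14]
#6 0x1c→b7/s3 MISS; vc=[31,14,15]
#7 0x7f→b31/s3 VC-HIT; vc=[7,14,15]
#8 0x1d→b7/s3 VC-HIT; vc=[31,14,15]
#9 0x7d→b31/s3 VC-HIT; vc=[7,14,15]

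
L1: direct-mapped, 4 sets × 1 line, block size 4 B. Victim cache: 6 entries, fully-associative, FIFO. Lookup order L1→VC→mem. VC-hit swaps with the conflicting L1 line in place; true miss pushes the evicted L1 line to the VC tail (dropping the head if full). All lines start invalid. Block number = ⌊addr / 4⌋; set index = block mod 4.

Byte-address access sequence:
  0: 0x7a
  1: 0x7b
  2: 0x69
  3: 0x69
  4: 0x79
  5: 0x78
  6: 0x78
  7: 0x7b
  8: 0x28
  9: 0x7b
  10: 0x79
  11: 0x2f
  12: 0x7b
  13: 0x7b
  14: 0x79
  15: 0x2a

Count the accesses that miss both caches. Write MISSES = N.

MISSES = 4

#0 0x7a→b30/s2 MISS; vc=[]
#1 0x7b→b30/s2 L1-HIT; vc=[]
#2 0x69→b26/s2 MISS; vc=[30]
#3 0x69→b26/s2 L1-HIT; vc=[30]
#4 0x79→b30/s2 VC-HIT; vc=[26]
#5 0x78→b30/s2 L1-HIT; vc=[26]
#6 0x78→b30/s2 L1-HIT; vc=[26]
#7 0x7b→b30/s2 L1-HIT; vc=[26]
#8 0x28→b10/s2 MISS; vc=[26,30]
#9 0x7b→b30/s2 VC-HIT; vc=[26,10]
#10 0x79→b30/s2 L1-HIT; vc=[26,10]
#11 0x2f→b11/s3 MISS; vc=[26,10]
#12 0x7b→b30/s2 L1-HIT; vc=[26,10]
#13 0x7b→b30/s2 L1-HIT; vc=[26,10]
#14 0x79→b30/s2 L1-HIT; vc=[26,10]
#15 0x2a→b10/s2 VC-HIT; vc=[26,30]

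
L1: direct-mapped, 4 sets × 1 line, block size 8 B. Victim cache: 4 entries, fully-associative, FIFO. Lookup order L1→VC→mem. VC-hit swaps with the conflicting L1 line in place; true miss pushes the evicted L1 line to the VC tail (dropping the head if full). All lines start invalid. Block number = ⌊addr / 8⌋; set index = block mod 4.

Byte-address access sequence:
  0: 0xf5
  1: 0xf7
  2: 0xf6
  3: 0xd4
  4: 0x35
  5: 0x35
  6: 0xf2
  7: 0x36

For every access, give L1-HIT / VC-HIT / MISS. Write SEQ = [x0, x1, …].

SEQ = [MISS, L1-HIT, L1-HIT, MISS, MISS, L1-HIT, VC-HIT, VC-HIT]

0: 0xf5 (blk 30, set 2) → MISS  vc=[]
1: 0xf7 (blk 30, set 2) → L1-HIT  vc=[]
2: 0xf6 (blk 30, set 2) → L1-HIT  vc=[]
3: 0xd4 (blk 26, set 2) → MISS  vc=[30]
4: 0x35 (blk 6, set 2) → MISS  vc=[30, 26]
5: 0x35 (blk 6, set 2) → L1-HIT  vc=[30, 26]
6: 0xf2 (blk 30, set 2) → VC-HIT  vc=[6, 26]
7: 0x36 (blk 6, set 2) → VC-HIT  vc=[30, 26]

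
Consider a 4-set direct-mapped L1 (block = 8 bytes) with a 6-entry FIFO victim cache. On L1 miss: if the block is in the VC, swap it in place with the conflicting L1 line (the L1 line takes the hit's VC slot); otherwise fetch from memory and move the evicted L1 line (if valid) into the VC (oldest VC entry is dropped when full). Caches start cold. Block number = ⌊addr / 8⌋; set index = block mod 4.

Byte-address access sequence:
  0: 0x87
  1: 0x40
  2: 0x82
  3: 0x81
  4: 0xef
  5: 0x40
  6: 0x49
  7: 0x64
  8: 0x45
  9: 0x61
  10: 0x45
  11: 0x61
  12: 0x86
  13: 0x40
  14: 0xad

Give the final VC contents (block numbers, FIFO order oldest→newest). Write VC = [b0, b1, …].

  [0] addr=0x87 blk=16 s=0: MISS | VC []
  [1] addr=0x40 blk=8 s=0: MISS | VC [16]
  [2] addr=0x82 blk=16 s=0: VC-HIT | VC [8]
  [3] addr=0x81 blk=16 s=0: L1-HIT | VC [8]
  [4] addr=0xef blk=29 s=1: MISS | VC [8]
  [5] addr=0x40 blk=8 s=0: VC-HIT | VC [16]
  [6] addr=0x49 blk=9 s=1: MISS | VC [16, 29]
  [7] addr=0x64 blk=12 s=0: MISS | VC [16, 29, 8]
  [8] addr=0x45 blk=8 s=0: VC-HIT | VC [16, 29, 12]
  [9] addr=0x61 blk=12 s=0: VC-HIT | VC [16, 29, 8]
  [10] addr=0x45 blk=8 s=0: VC-HIT | VC [16, 29, 12]
  [11] addr=0x61 blk=12 s=0: VC-HIT | VC [16, 29, 8]
  [12] addr=0x86 blk=16 s=0: VC-HIT | VC [12, 29, 8]
  [13] addr=0x40 blk=8 s=0: VC-HIT | VC [12, 29, 16]
  [14] addr=0xad blk=21 s=1: MISS | VC [12, 29, 16, 9]

VC = [12, 29, 16, 9]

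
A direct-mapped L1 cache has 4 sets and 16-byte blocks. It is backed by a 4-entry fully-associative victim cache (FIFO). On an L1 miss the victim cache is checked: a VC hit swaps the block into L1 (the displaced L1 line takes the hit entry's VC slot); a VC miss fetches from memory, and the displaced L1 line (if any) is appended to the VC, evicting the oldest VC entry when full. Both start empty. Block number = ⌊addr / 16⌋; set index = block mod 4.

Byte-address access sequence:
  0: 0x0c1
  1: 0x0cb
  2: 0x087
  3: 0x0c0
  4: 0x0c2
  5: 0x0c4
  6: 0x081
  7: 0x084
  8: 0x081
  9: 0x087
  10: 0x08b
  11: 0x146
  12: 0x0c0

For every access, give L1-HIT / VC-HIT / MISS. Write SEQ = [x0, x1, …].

SEQ = [MISS, L1-HIT, MISS, VC-HIT, L1-HIT, L1-HIT, VC-HIT, L1-HIT, L1-HIT, L1-HIT, L1-HIT, MISS, VC-HIT]

#0 0xc1→b12/s0 MISS; vc=[]
#1 0xcb→b12/s0 L1-HIT; vc=[]
#2 0x87→b8/s0 MISS; vc=[12]
#3 0xc0→b12/s0 VC-HIT; vc=[8]
#4 0xc2→b12/s0 L1-HIT; vc=[8]
#5 0xc4→b12/s0 L1-HIT; vc=[8]
#6 0x81→b8/s0 VC-HIT; vc=[12]
#7 0x84→b8/s0 L1-HIT; vc=[12]
#8 0x81→b8/s0 L1-HIT; vc=[12]
#9 0x87→b8/s0 L1-HIT; vc=[12]
#10 0x8b→b8/s0 L1-HIT; vc=[12]
#11 0x146→b20/s0 MISS; vc=[12,8]
#12 0xc0→b12/s0 VC-HIT; vc=[20,8]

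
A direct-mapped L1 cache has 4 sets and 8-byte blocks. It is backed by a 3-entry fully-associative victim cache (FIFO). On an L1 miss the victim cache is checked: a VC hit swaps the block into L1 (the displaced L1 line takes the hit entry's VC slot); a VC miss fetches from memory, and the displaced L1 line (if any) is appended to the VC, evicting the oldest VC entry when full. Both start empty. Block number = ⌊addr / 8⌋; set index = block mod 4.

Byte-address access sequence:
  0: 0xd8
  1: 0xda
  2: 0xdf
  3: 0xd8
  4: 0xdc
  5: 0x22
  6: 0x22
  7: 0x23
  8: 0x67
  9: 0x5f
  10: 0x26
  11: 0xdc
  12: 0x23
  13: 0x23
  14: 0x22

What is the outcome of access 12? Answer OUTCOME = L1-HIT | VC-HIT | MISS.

  [0] addr=0xd8 blk=27 s=3: MISS | VC []
  [1] addr=0xda blk=27 s=3: L1-HIT | VC []
  [2] addr=0xdf blk=27 s=3: L1-HIT | VC []
  [3] addr=0xd8 blk=27 s=3: L1-HIT | VC []
  [4] addr=0xdc blk=27 s=3: L1-HIT | VC []
  [5] addr=0x22 blk=4 s=0: MISS | VC []
  [6] addr=0x22 blk=4 s=0: L1-HIT | VC []
  [7] addr=0x23 blk=4 s=0: L1-HIT | VC []
  [8] addr=0x67 blk=12 s=0: MISS | VC [4]
  [9] addr=0x5f blk=11 s=3: MISS | VC [4, 27]
  [10] addr=0x26 blk=4 s=0: VC-HIT | VC [12, 27]
  [11] addr=0xdc blk=27 s=3: VC-HIT | VC [12, 11]
  [12] addr=0x23 blk=4 s=0: L1-HIT | VC [12, 11]
  [13] addr=0x23 blk=4 s=0: L1-HIT | VC [12, 11]
  [14] addr=0x22 blk=4 s=0: L1-HIT | VC [12, 11]

OUTCOME = L1-HIT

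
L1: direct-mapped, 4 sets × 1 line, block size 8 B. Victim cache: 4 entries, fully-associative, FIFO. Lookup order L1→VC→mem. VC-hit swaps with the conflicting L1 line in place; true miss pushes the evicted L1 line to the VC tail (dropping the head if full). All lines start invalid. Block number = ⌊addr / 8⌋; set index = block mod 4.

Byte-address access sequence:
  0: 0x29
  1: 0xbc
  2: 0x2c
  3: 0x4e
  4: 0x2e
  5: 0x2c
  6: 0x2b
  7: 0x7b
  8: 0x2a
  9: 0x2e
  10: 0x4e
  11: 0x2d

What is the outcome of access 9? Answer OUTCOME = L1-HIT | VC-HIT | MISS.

OUTCOME = L1-HIT

  [0] addr=0x29 blk=5 s=1: MISS | VC []
  [1] addr=0xbc blk=23 s=3: MISS | VC []
  [2] addr=0x2c blk=5 s=1: L1-HIT | VC []
  [3] addr=0x4e blk=9 s=1: MISS | VC [5]
  [4] addr=0x2e blk=5 s=1: VC-HIT | VC [9]
  [5] addr=0x2c blk=5 s=1: L1-HIT | VC [9]
  [6] addr=0x2b blk=5 s=1: L1-HIT | VC [9]
  [7] addr=0x7b blk=15 s=3: MISS | VC [9, 23]
  [8] addr=0x2a blk=5 s=1: L1-HIT | VC [9, 23]
  [9] addr=0x2e blk=5 s=1: L1-HIT | VC [9, 23]
  [10] addr=0x4e blk=9 s=1: VC-HIT | VC [5, 23]
  [11] addr=0x2d blk=5 s=1: VC-HIT | VC [9, 23]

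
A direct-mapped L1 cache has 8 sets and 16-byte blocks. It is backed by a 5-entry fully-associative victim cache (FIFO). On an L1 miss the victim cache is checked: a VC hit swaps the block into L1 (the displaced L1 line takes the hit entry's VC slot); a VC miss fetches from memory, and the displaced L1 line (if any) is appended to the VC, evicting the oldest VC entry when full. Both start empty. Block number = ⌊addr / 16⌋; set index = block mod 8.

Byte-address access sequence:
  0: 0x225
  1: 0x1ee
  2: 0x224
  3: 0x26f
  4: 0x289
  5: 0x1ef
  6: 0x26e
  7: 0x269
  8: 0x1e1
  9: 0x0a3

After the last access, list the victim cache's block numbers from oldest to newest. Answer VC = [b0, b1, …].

#0 0x225→b34/s2 MISS; vc=[]
#1 0x1ee→b30/s6 MISS; vc=[]
#2 0x224→b34/s2 L1-HIT; vc=[]
#3 0x26f→b38/s6 MISS; vc=[30]
#4 0x289→b40/s0 MISS; vc=[30]
#5 0x1ef→b30/s6 VC-HIT; vc=[38]
#6 0x26e→b38/s6 VC-HIT; vc=[30]
#7 0x269→b38/s6 L1-HIT; vc=[30]
#8 0x1e1→b30/s6 VC-HIT; vc=[38]
#9 0xa3→b10/s2 MISS; vc=[38,34]

VC = [38, 34]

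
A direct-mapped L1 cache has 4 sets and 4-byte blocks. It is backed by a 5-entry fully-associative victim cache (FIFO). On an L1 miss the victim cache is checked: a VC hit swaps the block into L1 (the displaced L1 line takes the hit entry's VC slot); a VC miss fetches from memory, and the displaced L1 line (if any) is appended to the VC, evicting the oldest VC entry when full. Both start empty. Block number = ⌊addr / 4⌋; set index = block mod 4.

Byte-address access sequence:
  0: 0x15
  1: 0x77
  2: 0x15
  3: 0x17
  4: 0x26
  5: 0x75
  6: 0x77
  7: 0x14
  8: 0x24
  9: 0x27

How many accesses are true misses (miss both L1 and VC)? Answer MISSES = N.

#0 0x15→b5/s1 MISS; vc=[]
#1 0x77→b29/s1 MISS; vc=[5]
#2 0x15→b5/s1 VC-HIT; vc=[29]
#3 0x17→b5/s1 L1-HIT; vc=[29]
#4 0x26→b9/s1 MISS; vc=[29,5]
#5 0x75→b29/s1 VC-HIT; vc=[9,5]
#6 0x77→b29/s1 L1-HIT; vc=[9,5]
#7 0x14→b5/s1 VC-HIT; vc=[9,29]
#8 0x24→b9/s1 VC-HIT; vc=[5,29]
#9 0x27→b9/s1 L1-HIT; vc=[5,29]

MISSES = 3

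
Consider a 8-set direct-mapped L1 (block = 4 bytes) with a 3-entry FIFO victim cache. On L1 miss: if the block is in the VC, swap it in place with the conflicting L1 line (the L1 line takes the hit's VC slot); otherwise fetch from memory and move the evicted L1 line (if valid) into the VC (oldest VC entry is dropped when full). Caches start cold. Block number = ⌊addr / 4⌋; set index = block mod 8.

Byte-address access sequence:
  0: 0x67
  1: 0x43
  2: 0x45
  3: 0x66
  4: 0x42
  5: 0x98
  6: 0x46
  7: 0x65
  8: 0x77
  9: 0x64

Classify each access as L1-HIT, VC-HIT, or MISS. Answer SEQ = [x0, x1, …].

#0 0x67→b25/s1 MISS; vc=[]
#1 0x43→b16/s0 MISS; vc=[]
#2 0x45→b17/s1 MISS; vc=[25]
#3 0x66→b25/s1 VC-HIT; vc=[17]
#4 0x42→b16/s0 L1-HIT; vc=[17]
#5 0x98→b38/s6 MISS; vc=[17]
#6 0x46→b17/s1 VC-HIT; vc=[25]
#7 0x65→b25/s1 VC-HIT; vc=[17]
#8 0x77→b29/s5 MISS; vc=[17]
#9 0x64→b25/s1 L1-HIT; vc=[17]

SEQ = [MISS, MISS, MISS, VC-HIT, L1-HIT, MISS, VC-HIT, VC-HIT, MISS, L1-HIT]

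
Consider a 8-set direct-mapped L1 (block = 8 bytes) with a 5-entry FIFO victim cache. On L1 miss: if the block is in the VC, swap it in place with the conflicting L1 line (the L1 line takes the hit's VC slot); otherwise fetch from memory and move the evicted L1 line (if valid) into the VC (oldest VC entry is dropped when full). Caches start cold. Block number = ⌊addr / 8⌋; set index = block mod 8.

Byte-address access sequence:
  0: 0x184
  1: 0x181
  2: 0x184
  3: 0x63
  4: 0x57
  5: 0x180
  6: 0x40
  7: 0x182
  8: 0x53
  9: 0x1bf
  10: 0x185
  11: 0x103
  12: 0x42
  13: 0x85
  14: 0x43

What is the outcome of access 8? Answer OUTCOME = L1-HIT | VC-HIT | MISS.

OUTCOME = L1-HIT

0: 0x184 (blk 48, set 0) → MISS  vc=[]
1: 0x181 (blk 48, set 0) → L1-HIT  vc=[]
2: 0x184 (blk 48, set 0) → L1-HIT  vc=[]
3: 0x63 (blk 12, set 4) → MISS  vc=[]
4: 0x57 (blk 10, set 2) → MISS  vc=[]
5: 0x180 (blk 48, set 0) → L1-HIT  vc=[]
6: 0x40 (blk 8, set 0) → MISS  vc=[48]
7: 0x182 (blk 48, set 0) → VC-HIT  vc=[8]
8: 0x53 (blk 10, set 2) → L1-HIT  vc=[8]
9: 0x1bf (blk 55, set 7) → MISS  vc=[8]
10: 0x185 (blk 48, set 0) → L1-HIT  vc=[8]
11: 0x103 (blk 32, set 0) → MISS  vc=[8, 48]
12: 0x42 (blk 8, set 0) → VC-HIT  vc=[32, 48]
13: 0x85 (blk 16, set 0) → MISS  vc=[32, 48, 8]
14: 0x43 (blk 8, set 0) → VC-HIT  vc=[32, 48, 16]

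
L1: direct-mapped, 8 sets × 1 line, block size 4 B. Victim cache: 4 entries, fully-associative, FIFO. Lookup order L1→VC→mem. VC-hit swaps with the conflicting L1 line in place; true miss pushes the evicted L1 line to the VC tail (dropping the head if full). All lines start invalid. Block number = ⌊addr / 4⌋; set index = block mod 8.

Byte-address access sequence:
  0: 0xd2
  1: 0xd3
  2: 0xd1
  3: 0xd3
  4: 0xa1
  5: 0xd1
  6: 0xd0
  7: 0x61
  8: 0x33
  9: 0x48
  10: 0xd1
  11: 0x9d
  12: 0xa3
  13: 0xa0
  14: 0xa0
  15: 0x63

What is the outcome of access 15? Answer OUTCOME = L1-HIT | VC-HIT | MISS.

OUTCOME = VC-HIT

#0 0xd2→b52/s4 MISS; vc=[]
#1 0xd3→b52/s4 L1-HIT; vc=[]
#2 0xd1→b52/s4 L1-HIT; vc=[]
#3 0xd3→b52/s4 L1-HIT; vc=[]
#4 0xa1→b40/s0 MISS; vc=[]
#5 0xd1→b52/s4 L1-HIT; vc=[]
#6 0xd0→b52/s4 L1-HIT; vc=[]
#7 0x61→b24/s0 MISS; vc=[40]
#8 0x33→b12/s4 MISS; vc=[40,52]
#9 0x48→b18/s2 MISS; vc=[40,52]
#10 0xd1→b52/s4 VC-HIT; vc=[40,12]
#11 0x9d→b39/s7 MISS; vc=[40,12]
#12 0xa3→b40/s0 VC-HIT; vc=[24,12]
#13 0xa0→b40/s0 L1-HIT; vc=[24,12]
#14 0xa0→b40/s0 L1-HIT; vc=[24,12]
#15 0x63→b24/s0 VC-HIT; vc=[40,12]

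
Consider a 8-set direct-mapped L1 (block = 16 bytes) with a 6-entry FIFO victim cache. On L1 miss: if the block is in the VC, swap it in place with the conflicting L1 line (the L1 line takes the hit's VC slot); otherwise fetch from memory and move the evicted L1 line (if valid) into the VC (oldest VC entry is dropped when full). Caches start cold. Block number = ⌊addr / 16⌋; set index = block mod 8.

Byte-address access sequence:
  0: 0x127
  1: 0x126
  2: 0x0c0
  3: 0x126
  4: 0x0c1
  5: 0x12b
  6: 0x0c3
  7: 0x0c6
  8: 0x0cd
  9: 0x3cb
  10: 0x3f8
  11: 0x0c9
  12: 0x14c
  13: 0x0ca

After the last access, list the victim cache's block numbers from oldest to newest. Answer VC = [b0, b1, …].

VC = [60, 20]

0: 0x127 (blk 18, set 2) → MISS  vc=[]
1: 0x126 (blk 18, set 2) → L1-HIT  vc=[]
2: 0xc0 (blk 12, set 4) → MISS  vc=[]
3: 0x126 (blk 18, set 2) → L1-HIT  vc=[]
4: 0xc1 (blk 12, set 4) → L1-HIT  vc=[]
5: 0x12b (blk 18, set 2) → L1-HIT  vc=[]
6: 0xc3 (blk 12, set 4) → L1-HIT  vc=[]
7: 0xc6 (blk 12, set 4) → L1-HIT  vc=[]
8: 0xcd (blk 12, set 4) → L1-HIT  vc=[]
9: 0x3cb (blk 60, set 4) → MISS  vc=[12]
10: 0x3f8 (blk 63, set 7) → MISS  vc=[12]
11: 0xc9 (blk 12, set 4) → VC-HIT  vc=[60]
12: 0x14c (blk 20, set 4) → MISS  vc=[60, 12]
13: 0xca (blk 12, set 4) → VC-HIT  vc=[60, 20]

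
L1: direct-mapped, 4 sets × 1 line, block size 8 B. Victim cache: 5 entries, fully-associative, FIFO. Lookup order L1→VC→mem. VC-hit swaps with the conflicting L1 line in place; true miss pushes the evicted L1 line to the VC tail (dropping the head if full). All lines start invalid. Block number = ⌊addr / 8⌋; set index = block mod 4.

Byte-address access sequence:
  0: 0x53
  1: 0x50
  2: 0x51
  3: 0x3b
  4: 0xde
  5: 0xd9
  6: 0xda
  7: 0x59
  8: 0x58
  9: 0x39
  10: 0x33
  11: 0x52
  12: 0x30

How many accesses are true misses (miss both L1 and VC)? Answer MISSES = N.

MISSES = 5

0: 0x53 (blk 10, set 2) → MISS  vc=[]
1: 0x50 (blk 10, set 2) → L1-HIT  vc=[]
2: 0x51 (blk 10, set 2) → L1-HIT  vc=[]
3: 0x3b (blk 7, set 3) → MISS  vc=[]
4: 0xde (blk 27, set 3) → MISS  vc=[7]
5: 0xd9 (blk 27, set 3) → L1-HIT  vc=[7]
6: 0xda (blk 27, set 3) → L1-HIT  vc=[7]
7: 0x59 (blk 11, set 3) → MISS  vc=[7, 27]
8: 0x58 (blk 11, set 3) → L1-HIT  vc=[7, 27]
9: 0x39 (blk 7, set 3) → VC-HIT  vc=[11, 27]
10: 0x33 (blk 6, set 2) → MISS  vc=[11, 27, 10]
11: 0x52 (blk 10, set 2) → VC-HIT  vc=[11, 27, 6]
12: 0x30 (blk 6, set 2) → VC-HIT  vc=[11, 27, 10]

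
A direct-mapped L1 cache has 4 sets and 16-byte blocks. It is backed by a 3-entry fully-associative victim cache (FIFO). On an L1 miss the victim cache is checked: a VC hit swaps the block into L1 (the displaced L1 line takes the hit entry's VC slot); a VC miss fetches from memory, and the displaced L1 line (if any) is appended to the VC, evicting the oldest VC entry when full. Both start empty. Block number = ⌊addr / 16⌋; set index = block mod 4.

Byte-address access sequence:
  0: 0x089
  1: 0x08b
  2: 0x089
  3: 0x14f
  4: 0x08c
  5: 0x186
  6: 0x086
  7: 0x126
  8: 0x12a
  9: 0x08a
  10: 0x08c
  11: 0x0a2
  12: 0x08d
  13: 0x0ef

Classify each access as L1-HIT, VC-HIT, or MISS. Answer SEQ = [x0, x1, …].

SEQ = [MISS, L1-HIT, L1-HIT, MISS, VC-HIT, MISS, VC-HIT, MISS, L1-HIT, L1-HIT, L1-HIT, MISS, L1-HIT, MISS]

  [0] addr=0x89 blk=8 s=0: MISS | VC []
  [1] addr=0x8b blk=8 s=0: L1-HIT | VC []
  [2] addr=0x89 blk=8 s=0: L1-HIT | VC []
  [3] addr=0x14f blk=20 s=0: MISS | VC [8]
  [4] addr=0x8c blk=8 s=0: VC-HIT | VC [20]
  [5] addr=0x186 blk=24 s=0: MISS | VC [20, 8]
  [6] addr=0x86 blk=8 s=0: VC-HIT | VC [20, 24]
  [7] addr=0x126 blk=18 s=2: MISS | VC [20, 24]
  [8] addr=0x12a blk=18 s=2: L1-HIT | VC [20, 24]
  [9] addr=0x8a blk=8 s=0: L1-HIT | VC [20, 24]
  [10] addr=0x8c blk=8 s=0: L1-HIT | VC [20, 24]
  [11] addr=0xa2 blk=10 s=2: MISS | VC [20, 24, 18]
  [12] addr=0x8d blk=8 s=0: L1-HIT | VC [20, 24, 18]
  [13] addr=0xef blk=14 s=2: MISS | VC [24, 18, 10]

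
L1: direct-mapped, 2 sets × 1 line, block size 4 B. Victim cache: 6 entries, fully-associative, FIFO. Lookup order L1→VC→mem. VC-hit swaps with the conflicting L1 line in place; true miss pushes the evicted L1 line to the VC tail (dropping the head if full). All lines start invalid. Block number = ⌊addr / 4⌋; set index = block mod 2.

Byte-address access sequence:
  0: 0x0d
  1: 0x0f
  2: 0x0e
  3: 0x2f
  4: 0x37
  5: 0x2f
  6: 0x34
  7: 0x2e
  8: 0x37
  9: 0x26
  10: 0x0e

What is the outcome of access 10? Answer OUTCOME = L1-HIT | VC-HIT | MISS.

#0 0xd→b3/s1 MISS; vc=[]
#1 0xf→b3/s1 L1-HIT; vc=[]
#2 0xe→b3/s1 L1-HIT; vc=[]
#3 0x2f→b11/s1 MISS; vc=[3]
#4 0x37→b13/s1 MISS; vc=[3,11]
#5 0x2f→b11/s1 VC-HIT; vc=[3,13]
#6 0x34→b13/s1 VC-HIT; vc=[3,11]
#7 0x2e→b11/s1 VC-HIT; vc=[3,13]
#8 0x37→b13/s1 VC-HIT; vc=[3,11]
#9 0x26→b9/s1 MISS; vc=[3,11,13]
#10 0xe→b3/s1 VC-HIT; vc=[9,11,13]

OUTCOME = VC-HIT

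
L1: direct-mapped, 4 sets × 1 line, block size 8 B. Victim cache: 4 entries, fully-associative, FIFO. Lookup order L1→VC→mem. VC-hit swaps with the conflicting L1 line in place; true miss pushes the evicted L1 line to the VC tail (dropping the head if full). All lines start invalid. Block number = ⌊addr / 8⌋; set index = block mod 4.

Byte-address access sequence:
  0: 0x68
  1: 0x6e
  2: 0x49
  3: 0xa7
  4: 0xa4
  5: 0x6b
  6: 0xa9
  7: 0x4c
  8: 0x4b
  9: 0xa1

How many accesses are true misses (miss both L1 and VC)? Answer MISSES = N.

#0 0x68→b13/s1 MISS; vc=[]
#1 0x6e→b13/s1 L1-HIT; vc=[]
#2 0x49→b9/s1 MISS; vc=[13]
#3 0xa7→b20/s0 MISS; vc=[13]
#4 0xa4→b20/s0 L1-HIT; vc=[13]
#5 0x6b→b13/s1 VC-HIT; vc=[9]
#6 0xa9→b21/s1 MISS; vc=[9,13]
#7 0x4c→b9/s1 VC-HIT; vc=[21,13]
#8 0x4b→b9/s1 L1-HIT; vc=[21,13]
#9 0xa1→b20/s0 L1-HIT; vc=[21,13]

MISSES = 4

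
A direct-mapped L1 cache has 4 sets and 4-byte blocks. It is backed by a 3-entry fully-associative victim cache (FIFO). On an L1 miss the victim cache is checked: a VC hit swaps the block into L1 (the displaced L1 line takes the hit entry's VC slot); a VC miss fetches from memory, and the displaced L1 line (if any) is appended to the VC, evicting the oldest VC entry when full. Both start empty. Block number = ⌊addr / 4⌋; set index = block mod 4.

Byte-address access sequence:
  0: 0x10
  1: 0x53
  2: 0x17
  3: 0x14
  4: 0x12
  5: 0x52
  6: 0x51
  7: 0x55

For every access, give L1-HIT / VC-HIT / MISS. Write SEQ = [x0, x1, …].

SEQ = [MISS, MISS, MISS, L1-HIT, VC-HIT, VC-HIT, L1-HIT, MISS]

#0 0x10→b4/s0 MISS; vc=[]
#1 0x53→b20/s0 MISS; vc=[4]
#2 0x17→b5/s1 MISS; vc=[4]
#3 0x14→b5/s1 L1-HIT; vc=[4]
#4 0x12→b4/s0 VC-HIT; vc=[20]
#5 0x52→b20/s0 VC-HIT; vc=[4]
#6 0x51→b20/s0 L1-HIT; vc=[4]
#7 0x55→b21/s1 MISS; vc=[4,5]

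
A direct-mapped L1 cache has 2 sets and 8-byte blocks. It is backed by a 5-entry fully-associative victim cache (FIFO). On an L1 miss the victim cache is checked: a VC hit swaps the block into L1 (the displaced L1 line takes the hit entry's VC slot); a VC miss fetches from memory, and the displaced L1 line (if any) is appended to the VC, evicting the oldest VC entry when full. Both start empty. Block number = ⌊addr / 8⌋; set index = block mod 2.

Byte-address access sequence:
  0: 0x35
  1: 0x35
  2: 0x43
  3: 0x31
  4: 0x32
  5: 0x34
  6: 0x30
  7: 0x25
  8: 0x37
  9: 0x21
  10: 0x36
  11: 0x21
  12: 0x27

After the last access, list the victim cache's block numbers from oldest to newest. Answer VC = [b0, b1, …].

0: 0x35 (blk 6, set 0) → MISS  vc=[]
1: 0x35 (blk 6, set 0) → L1-HIT  vc=[]
2: 0x43 (blk 8, set 0) → MISS  vc=[6]
3: 0x31 (blk 6, set 0) → VC-HIT  vc=[8]
4: 0x32 (blk 6, set 0) → L1-HIT  vc=[8]
5: 0x34 (blk 6, set 0) → L1-HIT  vc=[8]
6: 0x30 (blk 6, set 0) → L1-HIT  vc=[8]
7: 0x25 (blk 4, set 0) → MISS  vc=[8, 6]
8: 0x37 (blk 6, set 0) → VC-HIT  vc=[8, 4]
9: 0x21 (blk 4, set 0) → VC-HIT  vc=[8, 6]
10: 0x36 (blk 6, set 0) → VC-HIT  vc=[8, 4]
11: 0x21 (blk 4, set 0) → VC-HIT  vc=[8, 6]
12: 0x27 (blk 4, set 0) → L1-HIT  vc=[8, 6]

VC = [8, 6]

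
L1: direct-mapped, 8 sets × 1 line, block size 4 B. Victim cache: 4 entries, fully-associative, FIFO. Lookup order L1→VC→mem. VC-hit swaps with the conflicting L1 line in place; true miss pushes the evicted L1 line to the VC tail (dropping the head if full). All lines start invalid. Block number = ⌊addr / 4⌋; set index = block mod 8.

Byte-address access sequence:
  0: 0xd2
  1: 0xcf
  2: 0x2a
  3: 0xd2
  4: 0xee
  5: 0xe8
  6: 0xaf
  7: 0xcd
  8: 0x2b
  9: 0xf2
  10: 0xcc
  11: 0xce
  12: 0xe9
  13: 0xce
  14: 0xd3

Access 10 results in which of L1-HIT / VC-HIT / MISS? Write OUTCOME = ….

OUTCOME = L1-HIT

  [0] addr=0xd2 blk=52 s=4: MISS | VC []
  [1] addr=0xcf blk=51 s=3: MISS | VC []
  [2] addr=0x2a blk=10 s=2: MISS | VC []
  [3] addr=0xd2 blk=52 s=4: L1-HIT | VC []
  [4] addr=0xee blk=59 s=3: MISS | VC [51]
  [5] addr=0xe8 blk=58 s=2: MISS | VC [51, 10]
  [6] addr=0xaf blk=43 s=3: MISS | VC [51, 10, 59]
  [7] addr=0xcd blk=51 s=3: VC-HIT | VC [43, 10, 59]
  [8] addr=0x2b blk=10 s=2: VC-HIT | VC [43, 58, 59]
  [9] addr=0xf2 blk=60 s=4: MISS | VC [43, 58, 59, 52]
  [10] addr=0xcc blk=51 s=3: L1-HIT | VC [43, 58, 59, 52]
  [11] addr=0xce blk=51 s=3: L1-HIT | VC [43, 58, 59, 52]
  [12] addr=0xe9 blk=58 s=2: VC-HIT | VC [43, 10, 59, 52]
  [13] addr=0xce blk=51 s=3: L1-HIT | VC [43, 10, 59, 52]
  [14] addr=0xd3 blk=52 s=4: VC-HIT | VC [43, 10, 59, 60]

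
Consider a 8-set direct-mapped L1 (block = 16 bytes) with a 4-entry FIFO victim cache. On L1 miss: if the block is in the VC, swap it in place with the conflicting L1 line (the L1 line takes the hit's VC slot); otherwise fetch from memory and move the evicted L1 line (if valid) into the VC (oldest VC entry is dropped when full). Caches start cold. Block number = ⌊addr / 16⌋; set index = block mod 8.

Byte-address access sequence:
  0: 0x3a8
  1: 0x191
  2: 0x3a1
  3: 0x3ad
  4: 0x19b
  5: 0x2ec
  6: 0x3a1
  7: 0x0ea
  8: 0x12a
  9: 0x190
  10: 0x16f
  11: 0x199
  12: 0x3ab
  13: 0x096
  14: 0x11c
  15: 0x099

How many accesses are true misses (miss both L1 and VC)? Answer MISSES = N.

MISSES = 8

  [0] addr=0x3a8 blk=58 s=2: MISS | VC []
  [1] addr=0x191 blk=25 s=1: MISS | VC []
  [2] addr=0x3a1 blk=58 s=2: L1-HIT | VC []
  [3] addr=0x3ad blk=58 s=2: L1-HIT | VC []
  [4] addr=0x19b blk=25 s=1: L1-HIT | VC []
  [5] addr=0x2ec blk=46 s=6: MISS | VC []
  [6] addr=0x3a1 blk=58 s=2: L1-HIT | VC []
  [7] addr=0xea blk=14 s=6: MISS | VC [46]
  [8] addr=0x12a blk=18 s=2: MISS | VC [46, 58]
  [9] addr=0x190 blk=25 s=1: L1-HIT | VC [46, 58]
  [10] addr=0x16f blk=22 s=6: MISS | VC [46, 58, 14]
  [11] addr=0x199 blk=25 s=1: L1-HIT | VC [46, 58, 14]
  [12] addr=0x3ab blk=58 s=2: VC-HIT | VC [46, 18, 14]
  [13] addr=0x96 blk=9 s=1: MISS | VC [46, 18, 14, 25]
  [14] addr=0x11c blk=17 s=1: MISS | VC [18, 14, 25, 9]
  [15] addr=0x99 blk=9 s=1: VC-HIT | VC [18, 14, 25, 17]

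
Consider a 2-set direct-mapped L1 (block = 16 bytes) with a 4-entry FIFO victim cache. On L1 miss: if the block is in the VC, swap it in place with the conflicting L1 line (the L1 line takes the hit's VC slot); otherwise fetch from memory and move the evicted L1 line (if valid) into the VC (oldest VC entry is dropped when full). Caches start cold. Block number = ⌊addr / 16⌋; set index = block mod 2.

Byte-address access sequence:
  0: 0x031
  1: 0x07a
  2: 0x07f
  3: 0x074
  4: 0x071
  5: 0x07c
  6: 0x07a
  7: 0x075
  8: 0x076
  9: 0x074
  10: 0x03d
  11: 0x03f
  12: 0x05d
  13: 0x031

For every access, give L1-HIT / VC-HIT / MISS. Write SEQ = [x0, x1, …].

#0 0x31→b3/s1 MISS; vc=[]
#1 0x7a→b7/s1 MISS; vc=[3]
#2 0x7f→b7/s1 L1-HIT; vc=[3]
#3 0x74→b7/s1 L1-HIT; vc=[3]
#4 0x71→b7/s1 L1-HIT; vc=[3]
#5 0x7c→b7/s1 L1-HIT; vc=[3]
#6 0x7a→b7/s1 L1-HIT; vc=[3]
#7 0x75→b7/s1 L1-HIT; vc=[3]
#8 0x76→b7/s1 L1-HIT; vc=[3]
#9 0x74→b7/s1 L1-HIT; vc=[3]
#10 0x3d→b3/s1 VC-HIT; vc=[7]
#11 0x3f→b3/s1 L1-HIT; vc=[7]
#12 0x5d→b5/s1 MISS; vc=[7,3]
#13 0x31→b3/s1 VC-HIT; vc=[7,5]

SEQ = [MISS, MISS, L1-HIT, L1-HIT, L1-HIT, L1-HIT, L1-HIT, L1-HIT, L1-HIT, L1-HIT, VC-HIT, L1-HIT, MISS, VC-HIT]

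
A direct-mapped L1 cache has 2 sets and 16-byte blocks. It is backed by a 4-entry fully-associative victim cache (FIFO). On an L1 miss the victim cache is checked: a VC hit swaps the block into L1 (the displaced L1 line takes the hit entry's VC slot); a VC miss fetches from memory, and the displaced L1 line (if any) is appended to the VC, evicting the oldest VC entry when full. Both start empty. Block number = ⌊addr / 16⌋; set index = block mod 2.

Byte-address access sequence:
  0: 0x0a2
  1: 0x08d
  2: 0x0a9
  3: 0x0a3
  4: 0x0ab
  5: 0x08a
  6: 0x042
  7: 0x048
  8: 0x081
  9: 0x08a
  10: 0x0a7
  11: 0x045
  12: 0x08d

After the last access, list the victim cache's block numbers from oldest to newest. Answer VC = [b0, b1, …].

VC = [4, 10]

  [0] addr=0xa2 blk=10 s=0: MISS | VC []
  [1] addr=0x8d blk=8 s=0: MISS | VC [10]
  [2] addr=0xa9 blk=10 s=0: VC-HIT | VC [8]
  [3] addr=0xa3 blk=10 s=0: L1-HIT | VC [8]
  [4] addr=0xab blk=10 s=0: L1-HIT | VC [8]
  [5] addr=0x8a blk=8 s=0: VC-HIT | VC [10]
  [6] addr=0x42 blk=4 s=0: MISS | VC [10, 8]
  [7] addr=0x48 blk=4 s=0: L1-HIT | VC [10, 8]
  [8] addr=0x81 blk=8 s=0: VC-HIT | VC [10, 4]
  [9] addr=0x8a blk=8 s=0: L1-HIT | VC [10, 4]
  [10] addr=0xa7 blk=10 s=0: VC-HIT | VC [8, 4]
  [11] addr=0x45 blk=4 s=0: VC-HIT | VC [8, 10]
  [12] addr=0x8d blk=8 s=0: VC-HIT | VC [4, 10]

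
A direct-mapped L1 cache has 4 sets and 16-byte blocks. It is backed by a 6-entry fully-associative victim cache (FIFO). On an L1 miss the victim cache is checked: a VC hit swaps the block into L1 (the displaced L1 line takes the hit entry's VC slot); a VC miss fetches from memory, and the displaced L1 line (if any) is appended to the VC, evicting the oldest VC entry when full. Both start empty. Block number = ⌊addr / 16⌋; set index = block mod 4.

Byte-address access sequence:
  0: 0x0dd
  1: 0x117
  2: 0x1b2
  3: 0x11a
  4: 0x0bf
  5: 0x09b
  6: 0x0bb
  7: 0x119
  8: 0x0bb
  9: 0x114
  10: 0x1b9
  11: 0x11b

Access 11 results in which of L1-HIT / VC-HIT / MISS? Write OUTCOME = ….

OUTCOME = L1-HIT

0: 0xdd (blk 13, set 1) → MISS  vc=[]
1: 0x117 (blk 17, set 1) → MISS  vc=[13]
2: 0x1b2 (blk 27, set 3) → MISS  vc=[13]
3: 0x11a (blk 17, set 1) → L1-HIT  vc=[13]
4: 0xbf (blk 11, set 3) → MISS  vc=[13, 27]
5: 0x9b (blk 9, set 1) → MISS  vc=[13, 27, 17]
6: 0xbb (blk 11, set 3) → L1-HIT  vc=[13, 27, 17]
7: 0x119 (blk 17, set 1) → VC-HIT  vc=[13, 27, 9]
8: 0xbb (blk 11, set 3) → L1-HIT  vc=[13, 27, 9]
9: 0x114 (blk 17, set 1) → L1-HIT  vc=[13, 27, 9]
10: 0x1b9 (blk 27, set 3) → VC-HIT  vc=[13, 11, 9]
11: 0x11b (blk 17, set 1) → L1-HIT  vc=[13, 11, 9]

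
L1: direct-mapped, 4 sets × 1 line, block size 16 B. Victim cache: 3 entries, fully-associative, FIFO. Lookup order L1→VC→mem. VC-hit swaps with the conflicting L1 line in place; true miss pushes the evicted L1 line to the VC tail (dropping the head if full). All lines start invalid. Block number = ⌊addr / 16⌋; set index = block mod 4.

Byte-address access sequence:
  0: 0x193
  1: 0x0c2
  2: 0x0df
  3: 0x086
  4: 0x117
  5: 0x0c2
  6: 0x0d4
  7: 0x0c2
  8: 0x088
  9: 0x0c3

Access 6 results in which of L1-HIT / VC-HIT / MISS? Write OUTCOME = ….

OUTCOME = VC-HIT

  [0] addr=0x193 blk=25 s=1: MISS | VC []
  [1] addr=0xc2 blk=12 s=0: MISS | VC []
  [2] addr=0xdf blk=13 s=1: MISS | VC [25]
  [3] addr=0x86 blk=8 s=0: MISS | VC [25, 12]
  [4] addr=0x117 blk=17 s=1: MISS | VC [25, 12, 13]
  [5] addr=0xc2 blk=12 s=0: VC-HIT | VC [25, 8, 13]
  [6] addr=0xd4 blk=13 s=1: VC-HIT | VC [25, 8, 17]
  [7] addr=0xc2 blk=12 s=0: L1-HIT | VC [25, 8, 17]
  [8] addr=0x88 blk=8 s=0: VC-HIT | VC [25, 12, 17]
  [9] addr=0xc3 blk=12 s=0: VC-HIT | VC [25, 8, 17]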